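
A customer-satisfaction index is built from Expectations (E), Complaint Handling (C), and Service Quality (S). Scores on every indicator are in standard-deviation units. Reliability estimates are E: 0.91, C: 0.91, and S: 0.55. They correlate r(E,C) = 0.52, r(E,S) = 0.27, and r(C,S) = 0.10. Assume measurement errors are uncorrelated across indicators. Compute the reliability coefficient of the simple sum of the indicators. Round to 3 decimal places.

Var(E+C+S) = 3 + 2·[0.52 + 0.27 + 0.10] = 3 + 1.78 = 4.78.
Under uncorrelated errors the observed covariances equal the true-score covariances, so only the own-variance terms attenuate.
True-score variance = [0.91 + 0.91 + 0.55] + 1.78 = 2.37 + 1.78 = 4.15.
Reliability = 4.15 / 4.78 = 0.868.

0.868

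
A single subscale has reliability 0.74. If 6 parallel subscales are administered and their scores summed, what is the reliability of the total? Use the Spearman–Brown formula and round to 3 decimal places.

0.945

ρ_k = kρ / (1 + (k−1)ρ) = 6·0.74 / (1 + 5·0.74) = 4.440 / 4.700 = 0.945.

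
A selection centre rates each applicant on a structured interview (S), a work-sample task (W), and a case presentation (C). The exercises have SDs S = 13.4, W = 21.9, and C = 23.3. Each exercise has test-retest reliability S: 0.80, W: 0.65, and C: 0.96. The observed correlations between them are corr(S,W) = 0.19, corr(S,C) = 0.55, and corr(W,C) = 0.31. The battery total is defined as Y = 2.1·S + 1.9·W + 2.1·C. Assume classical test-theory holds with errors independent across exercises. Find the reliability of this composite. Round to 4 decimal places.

Var(Y) = 2.1²·13.4² + 1.9²·21.9² + 2.1²·23.3² + 2·[3.99·13.4·21.9·0.19 + 4.41·13.4·23.3·0.55 + 3.99·21.9·23.3·0.31] = 4917.4 + 3221.83 = 8139.23.
With uncorrelated errors the cross-covariances are all true-score covariance, so they carry over unchanged; only the diagonal terms shrink to ρᵢσᵢ².
True-score variance = [2.1²·13.4²·0.80 + 1.9²·21.9²·0.65 + 2.1²·23.3²·0.96] + 3221.83 = 4057.27 + 3221.83 = 7279.1.
Reliability = 7279.1 / 8139.23 = 0.8943.

0.8943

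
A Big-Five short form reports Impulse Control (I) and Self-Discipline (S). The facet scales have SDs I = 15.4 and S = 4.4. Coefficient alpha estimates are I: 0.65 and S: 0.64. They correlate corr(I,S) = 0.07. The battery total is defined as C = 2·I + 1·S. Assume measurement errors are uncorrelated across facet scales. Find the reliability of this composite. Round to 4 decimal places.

0.6565

Var(C) = 2²·15.4² + 4.4² + 2·[2·15.4·4.4·0.07] = 968 + 18.9728 = 986.973.
With uncorrelated errors the cross-covariances are all true-score covariance, so they carry over unchanged; only the diagonal terms shrink to ρᵢσᵢ².
True-score variance = [2²·15.4²·0.65 + 4.4²·0.64] + 18.9728 = 629.006 + 18.9728 = 647.979.
Reliability = 647.979 / 986.973 = 0.6565.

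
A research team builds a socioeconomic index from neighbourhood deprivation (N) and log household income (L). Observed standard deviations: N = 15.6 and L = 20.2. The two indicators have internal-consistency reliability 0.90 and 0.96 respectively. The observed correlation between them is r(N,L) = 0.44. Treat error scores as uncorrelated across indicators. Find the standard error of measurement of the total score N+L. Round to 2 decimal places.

6.38

Var(total) = 651.4 + 277.306 = 928.706.
True-score variance = 610.742 + 277.306 = 888.048, so reliability = 0.9562.
Error variance = 928.706 − 888.048 = 40.6576; SEM = √40.6576 = 6.38.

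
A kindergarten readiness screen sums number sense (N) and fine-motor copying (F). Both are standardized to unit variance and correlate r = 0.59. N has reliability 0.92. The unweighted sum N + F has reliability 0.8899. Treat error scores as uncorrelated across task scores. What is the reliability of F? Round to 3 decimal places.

Var(N+F) = 2 + 2·0.59 = 3.180.
True-score variance = ρ_N + ρ_F + 2·0.59, so 0.8899 = (0.92 + ρ_F + 1.18) / 3.180.
ρ_F = 0.8899·3.180 − 0.92 − 1.18 = 0.730.

0.730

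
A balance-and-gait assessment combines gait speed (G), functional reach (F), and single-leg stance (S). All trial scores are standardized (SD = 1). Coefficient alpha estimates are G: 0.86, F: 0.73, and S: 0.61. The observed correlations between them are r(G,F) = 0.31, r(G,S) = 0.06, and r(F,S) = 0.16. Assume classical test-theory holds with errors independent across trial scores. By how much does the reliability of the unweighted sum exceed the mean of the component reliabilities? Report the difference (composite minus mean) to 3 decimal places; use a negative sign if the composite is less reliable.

0.070

Var(sum) = 3 + 1.06 = 4.06; true-score variance = 2.2 + 1.06 = 3.26; composite reliability = 0.8030.
Mean component reliability = 0.7333.
Difference = 0.8030 − 0.7333 = 0.070.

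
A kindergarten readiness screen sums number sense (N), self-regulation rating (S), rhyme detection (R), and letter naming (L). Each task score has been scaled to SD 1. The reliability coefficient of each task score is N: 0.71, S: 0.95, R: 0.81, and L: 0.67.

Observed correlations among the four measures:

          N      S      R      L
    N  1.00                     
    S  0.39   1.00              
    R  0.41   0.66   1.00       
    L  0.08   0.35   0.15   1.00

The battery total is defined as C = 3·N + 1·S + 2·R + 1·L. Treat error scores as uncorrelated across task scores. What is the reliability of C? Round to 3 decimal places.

Var(C) = 3² + 1 + 2² + 1 + 2·[3·0.39 + 6·0.41 + 3·0.08 + 2·0.66 + 0.35 + 2·0.15] = 15 + 11.68 = 26.68.
Under uncorrelated errors the observed covariances equal the true-score covariances, so only the own-variance terms attenuate.
True-score variance = [3²·0.71 + 0.95 + 2²·0.81 + 0.67] + 11.68 = 11.25 + 11.68 = 22.93.
Reliability = 22.93 / 26.68 = 0.859.

0.859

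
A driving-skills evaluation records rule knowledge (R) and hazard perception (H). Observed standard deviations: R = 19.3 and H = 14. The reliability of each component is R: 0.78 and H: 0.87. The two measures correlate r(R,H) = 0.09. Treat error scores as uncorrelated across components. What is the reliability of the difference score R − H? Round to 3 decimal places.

0.793

Var(R−H) = 19.3² + 14² − 2·19.3·14·0.09 = 568.49 − 48.636 = 519.854.
With uncorrelated errors the cross-covariances are all true-score covariance, so they carry over unchanged; only the diagonal terms shrink to ρᵢσᵢ².
True-score variance = [19.3²·0.78 + 14²·0.87] − 48.636 = 461.062 − 48.636 = 412.426.
Reliability = 412.426 / 519.854 = 0.793.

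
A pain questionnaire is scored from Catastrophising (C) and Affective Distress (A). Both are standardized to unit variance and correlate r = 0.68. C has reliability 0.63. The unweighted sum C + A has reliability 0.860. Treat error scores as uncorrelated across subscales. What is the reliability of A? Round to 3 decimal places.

Var(C+A) = 2 + 2·0.68 = 3.360.
True-score variance = ρ_C + ρ_A + 2·0.68, so 0.860 = (0.63 + ρ_A + 1.36) / 3.360.
ρ_A = 0.860·3.360 − 0.63 − 1.36 = 0.900.

0.900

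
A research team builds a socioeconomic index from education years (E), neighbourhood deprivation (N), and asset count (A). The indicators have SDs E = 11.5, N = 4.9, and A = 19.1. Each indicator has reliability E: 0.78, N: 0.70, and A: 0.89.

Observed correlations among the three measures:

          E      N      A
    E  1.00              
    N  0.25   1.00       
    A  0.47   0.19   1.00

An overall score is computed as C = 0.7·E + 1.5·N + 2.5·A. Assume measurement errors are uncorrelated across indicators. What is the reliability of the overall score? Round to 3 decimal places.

Var(C) = 0.7²·11.5² + 1.5²·4.9² + 2.5²·19.1² + 2·[1.05·11.5·4.9·0.25 + 1.75·11.5·19.1·0.47 + 3.75·4.9·19.1·0.19] = 2398.89 + 524.274 = 2923.16.
Under uncorrelated errors the observed covariances equal the true-score covariances, so only the own-variance terms attenuate.
True-score variance = [0.7²·11.5²·0.78 + 1.5²·4.9²·0.70 + 2.5²·19.1²·0.89] + 524.274 = 2117.62 + 524.274 = 2641.89.
Reliability = 2641.89 / 2923.16 = 0.904.

0.904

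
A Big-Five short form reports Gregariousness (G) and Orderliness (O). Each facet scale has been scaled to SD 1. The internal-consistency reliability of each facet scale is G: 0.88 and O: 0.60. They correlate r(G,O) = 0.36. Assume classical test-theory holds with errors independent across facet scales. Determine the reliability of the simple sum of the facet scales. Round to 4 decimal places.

Var(G+O) = 2 + 2·[0.36] = 2 + 0.72 = 2.72.
Because errors are independent across components, Cov(Tᵢ,Tⱼ) = Cov(Xᵢ,Xⱼ); the off-diagonal part of the true-score variance is the same as above.
True-score variance = [0.88 + 0.60] + 0.72 = 1.48 + 0.72 = 2.2.
Reliability = 2.2 / 2.72 = 0.8088.

0.8088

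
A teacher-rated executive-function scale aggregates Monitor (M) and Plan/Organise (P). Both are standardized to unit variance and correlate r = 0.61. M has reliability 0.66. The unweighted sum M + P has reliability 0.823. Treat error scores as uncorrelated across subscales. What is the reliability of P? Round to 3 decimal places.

Var(M+P) = 2 + 2·0.61 = 3.220.
True-score variance = ρ_M + ρ_P + 2·0.61, so 0.823 = (0.66 + ρ_P + 1.22) / 3.220.
ρ_P = 0.823·3.220 − 0.66 − 1.22 = 0.770.

0.770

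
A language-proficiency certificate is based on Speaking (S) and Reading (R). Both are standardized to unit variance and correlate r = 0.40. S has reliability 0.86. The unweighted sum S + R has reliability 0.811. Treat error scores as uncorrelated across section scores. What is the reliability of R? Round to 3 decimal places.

Var(S+R) = 2 + 2·0.40 = 2.800.
True-score variance = ρ_S + ρ_R + 2·0.40, so 0.811 = (0.86 + ρ_R + 0.80) / 2.800.
ρ_R = 0.811·2.800 − 0.86 − 0.80 = 0.611.

0.611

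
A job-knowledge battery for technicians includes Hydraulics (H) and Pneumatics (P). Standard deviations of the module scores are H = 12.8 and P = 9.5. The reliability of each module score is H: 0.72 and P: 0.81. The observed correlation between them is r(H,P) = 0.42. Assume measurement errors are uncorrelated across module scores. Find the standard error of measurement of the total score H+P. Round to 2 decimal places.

7.94

Var(total) = 254.09 + 102.144 = 356.234.
True-score variance = 191.067 + 102.144 = 293.211, so reliability = 0.8231.
Error variance = 356.234 − 293.211 = 63.0227; SEM = √63.0227 = 7.94.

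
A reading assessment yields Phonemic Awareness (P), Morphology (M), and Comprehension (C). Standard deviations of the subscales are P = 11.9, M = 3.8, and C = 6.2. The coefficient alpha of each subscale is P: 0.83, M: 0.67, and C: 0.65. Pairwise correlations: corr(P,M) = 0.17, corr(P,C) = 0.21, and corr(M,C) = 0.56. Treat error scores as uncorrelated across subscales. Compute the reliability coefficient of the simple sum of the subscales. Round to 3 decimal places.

0.842

Var(P+M+C) = 11.9² + 3.8² + 6.2² + 2·[11.9·3.8·0.17 + 11.9·6.2·0.21 + 3.8·6.2·0.56] = 194.49 + 72.7496 = 267.24.
Under uncorrelated errors the observed covariances equal the true-score covariances, so only the own-variance terms attenuate.
True-score variance = [11.9²·0.83 + 3.8²·0.67 + 6.2²·0.65] + 72.7496 = 152.197 + 72.7496 = 224.947.
Reliability = 224.947 / 267.24 = 0.842.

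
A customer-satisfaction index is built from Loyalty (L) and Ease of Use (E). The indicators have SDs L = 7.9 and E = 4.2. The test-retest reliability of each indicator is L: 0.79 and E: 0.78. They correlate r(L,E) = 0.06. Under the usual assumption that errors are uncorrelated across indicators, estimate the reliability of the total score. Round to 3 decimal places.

0.798

Var(L+E) = 7.9² + 4.2² + 2·[7.9·4.2·0.06] = 80.05 + 3.9816 = 84.0316.
With uncorrelated errors the cross-covariances are all true-score covariance, so they carry over unchanged; only the diagonal terms shrink to ρᵢσᵢ².
True-score variance = [7.9²·0.79 + 4.2²·0.78] + 3.9816 = 63.0631 + 3.9816 = 67.0447.
Reliability = 67.0447 / 84.0316 = 0.798.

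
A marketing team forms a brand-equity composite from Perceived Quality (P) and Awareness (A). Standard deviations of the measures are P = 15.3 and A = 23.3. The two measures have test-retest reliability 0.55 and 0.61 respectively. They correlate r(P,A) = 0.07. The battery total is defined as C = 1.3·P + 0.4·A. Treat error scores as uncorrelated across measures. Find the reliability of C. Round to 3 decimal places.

0.583

Var(C) = 1.3²·15.3² + 0.4²·23.3² + 2·[0.52·15.3·23.3·0.07] = 482.475 + 25.9525 = 508.427.
Under uncorrelated errors the observed covariances equal the true-score covariances, so only the own-variance terms attenuate.
True-score variance = [1.3²·15.3²·0.55 + 0.4²·23.3²·0.61] + 25.9525 = 270.573 + 25.9525 = 296.525.
Reliability = 296.525 / 508.427 = 0.583.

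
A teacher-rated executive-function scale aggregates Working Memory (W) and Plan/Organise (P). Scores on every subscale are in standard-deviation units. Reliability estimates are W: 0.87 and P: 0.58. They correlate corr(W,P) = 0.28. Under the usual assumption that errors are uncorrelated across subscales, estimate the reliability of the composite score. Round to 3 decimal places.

0.785

Var(W+P) = 2 + 2·[0.28] = 2 + 0.56 = 2.56.
With uncorrelated errors the cross-covariances are all true-score covariance, so they carry over unchanged; only the diagonal terms shrink to ρᵢσᵢ².
True-score variance = [0.87 + 0.58] + 0.56 = 1.45 + 0.56 = 2.01.
Reliability = 2.01 / 2.56 = 0.785.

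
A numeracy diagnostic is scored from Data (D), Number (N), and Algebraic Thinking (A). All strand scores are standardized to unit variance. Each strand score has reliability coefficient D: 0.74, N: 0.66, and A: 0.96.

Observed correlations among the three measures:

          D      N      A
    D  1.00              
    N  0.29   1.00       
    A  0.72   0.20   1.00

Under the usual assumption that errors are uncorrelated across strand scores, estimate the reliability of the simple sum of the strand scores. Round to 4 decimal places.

Var(D+N+A) = 3 + 2·[0.29 + 0.72 + 0.20] = 3 + 2.42 = 5.42.
With uncorrelated errors the cross-covariances are all true-score covariance, so they carry over unchanged; only the diagonal terms shrink to ρᵢσᵢ².
True-score variance = [0.74 + 0.66 + 0.96] + 2.42 = 2.36 + 2.42 = 4.78.
Reliability = 4.78 / 5.42 = 0.8819.

0.8819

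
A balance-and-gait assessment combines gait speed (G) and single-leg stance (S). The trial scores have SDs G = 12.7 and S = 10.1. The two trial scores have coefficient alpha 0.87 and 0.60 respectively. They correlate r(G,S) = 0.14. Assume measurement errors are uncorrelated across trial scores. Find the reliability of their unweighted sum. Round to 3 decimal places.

0.794

Var(G+S) = 12.7² + 10.1² + 2·[12.7·10.1·0.14] = 263.3 + 35.9156 = 299.216.
With uncorrelated errors the cross-covariances are all true-score covariance, so they carry over unchanged; only the diagonal terms shrink to ρᵢσᵢ².
True-score variance = [12.7²·0.87 + 10.1²·0.60] + 35.9156 = 201.528 + 35.9156 = 237.444.
Reliability = 237.444 / 299.216 = 0.794.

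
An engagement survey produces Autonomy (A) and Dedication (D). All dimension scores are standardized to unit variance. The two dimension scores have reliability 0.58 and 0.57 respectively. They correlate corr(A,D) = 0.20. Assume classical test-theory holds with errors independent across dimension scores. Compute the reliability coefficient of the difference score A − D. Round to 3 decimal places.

Var(A−D) = 1 + 1 − 2·0.20 = 2 − 0.4 = 1.6.
With uncorrelated errors the cross-covariances are all true-score covariance, so they carry over unchanged; only the diagonal terms shrink to ρᵢσᵢ².
True-score variance = [0.58 + 0.57] − 0.4 = 1.15 − 0.4 = 0.75.
Reliability = 0.75 / 1.6 = 0.469.

0.469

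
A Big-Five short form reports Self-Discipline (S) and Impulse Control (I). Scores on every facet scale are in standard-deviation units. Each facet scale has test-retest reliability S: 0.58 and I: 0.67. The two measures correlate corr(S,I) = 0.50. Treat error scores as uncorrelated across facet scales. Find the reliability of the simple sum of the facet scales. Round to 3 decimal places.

0.750

Var(S+I) = 2 + 2·[0.50] = 2 + 1 = 3.
With uncorrelated errors the cross-covariances are all true-score covariance, so they carry over unchanged; only the diagonal terms shrink to ρᵢσᵢ².
True-score variance = [0.58 + 0.67] + 1 = 1.25 + 1 = 2.25.
Reliability = 2.25 / 3 = 0.750.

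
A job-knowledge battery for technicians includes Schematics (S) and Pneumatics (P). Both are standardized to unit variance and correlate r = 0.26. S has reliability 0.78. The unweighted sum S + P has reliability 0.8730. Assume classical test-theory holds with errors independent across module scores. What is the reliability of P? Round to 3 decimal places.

Var(S+P) = 2 + 2·0.26 = 2.520.
True-score variance = ρ_S + ρ_P + 2·0.26, so 0.8730 = (0.78 + ρ_P + 0.52) / 2.520.
ρ_P = 0.8730·2.520 − 0.78 − 0.52 = 0.900.

0.900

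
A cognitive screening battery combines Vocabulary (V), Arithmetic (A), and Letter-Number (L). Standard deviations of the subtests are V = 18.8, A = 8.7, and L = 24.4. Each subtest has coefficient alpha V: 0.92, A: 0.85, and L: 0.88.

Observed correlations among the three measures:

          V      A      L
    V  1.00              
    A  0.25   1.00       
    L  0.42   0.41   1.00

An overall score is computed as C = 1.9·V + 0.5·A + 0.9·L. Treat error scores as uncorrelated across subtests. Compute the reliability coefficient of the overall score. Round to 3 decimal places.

0.937

Var(C) = 1.9²·18.8² + 0.5²·8.7² + 0.9²·24.4² + 2·[0.95·18.8·8.7·0.25 + 1.71·18.8·24.4·0.42 + 0.45·8.7·24.4·0.41] = 1777.08 + 814.928 = 2592.01.
Because errors are independent across components, Cov(Tᵢ,Tⱼ) = Cov(Xᵢ,Xⱼ); the off-diagonal part of the true-score variance is the same as above.
True-score variance = [1.9²·18.8²·0.92 + 0.5²·8.7²·0.85 + 0.9²·24.4²·0.88] + 814.928 = 1614.3 + 814.928 = 2429.23.
Reliability = 2429.23 / 2592.01 = 0.937.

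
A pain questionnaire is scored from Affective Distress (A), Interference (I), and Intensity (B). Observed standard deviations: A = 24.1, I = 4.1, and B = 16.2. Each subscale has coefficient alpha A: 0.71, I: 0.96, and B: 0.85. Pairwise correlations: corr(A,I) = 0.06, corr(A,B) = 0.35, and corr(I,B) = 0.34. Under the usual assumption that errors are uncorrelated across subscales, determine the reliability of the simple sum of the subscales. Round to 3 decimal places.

Var(A+I+B) = 24.1² + 4.1² + 16.2² + 2·[24.1·4.1·0.06 + 24.1·16.2·0.35 + 4.1·16.2·0.34] = 860.06 + 330.317 = 1190.38.
Under uncorrelated errors the observed covariances equal the true-score covariances, so only the own-variance terms attenuate.
True-score variance = [24.1²·0.71 + 4.1²·0.96 + 16.2²·0.85] + 330.317 = 651.587 + 330.317 = 981.904.
Reliability = 981.904 / 1190.38 = 0.825.

0.825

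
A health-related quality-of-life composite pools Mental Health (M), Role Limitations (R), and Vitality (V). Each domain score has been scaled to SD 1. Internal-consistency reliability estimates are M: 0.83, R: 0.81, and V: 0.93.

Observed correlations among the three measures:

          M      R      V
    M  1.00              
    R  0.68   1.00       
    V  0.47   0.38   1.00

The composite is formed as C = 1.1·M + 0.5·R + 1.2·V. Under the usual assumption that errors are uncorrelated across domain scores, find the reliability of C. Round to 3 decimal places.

Var(C) = 1.1² + 0.5² + 1.2² + 2·[0.55·0.68 + 1.32·0.47 + 0.6·0.38] = 2.9 + 2.4448 = 5.3448.
Because errors are independent across components, Cov(Tᵢ,Tⱼ) = Cov(Xᵢ,Xⱼ); the off-diagonal part of the true-score variance is the same as above.
True-score variance = [1.1²·0.83 + 0.5²·0.81 + 1.2²·0.93] + 2.4448 = 2.546 + 2.4448 = 4.9908.
Reliability = 4.9908 / 5.3448 = 0.934.

0.934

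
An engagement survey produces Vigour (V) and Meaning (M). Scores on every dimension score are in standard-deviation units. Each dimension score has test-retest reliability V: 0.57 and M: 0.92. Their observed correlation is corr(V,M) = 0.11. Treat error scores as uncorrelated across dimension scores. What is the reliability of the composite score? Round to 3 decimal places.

0.770

Var(V+M) = 2 + 2·[0.11] = 2 + 0.22 = 2.22.
Under uncorrelated errors the observed covariances equal the true-score covariances, so only the own-variance terms attenuate.
True-score variance = [0.57 + 0.92] + 0.22 = 1.49 + 0.22 = 1.71.
Reliability = 1.71 / 2.22 = 0.770.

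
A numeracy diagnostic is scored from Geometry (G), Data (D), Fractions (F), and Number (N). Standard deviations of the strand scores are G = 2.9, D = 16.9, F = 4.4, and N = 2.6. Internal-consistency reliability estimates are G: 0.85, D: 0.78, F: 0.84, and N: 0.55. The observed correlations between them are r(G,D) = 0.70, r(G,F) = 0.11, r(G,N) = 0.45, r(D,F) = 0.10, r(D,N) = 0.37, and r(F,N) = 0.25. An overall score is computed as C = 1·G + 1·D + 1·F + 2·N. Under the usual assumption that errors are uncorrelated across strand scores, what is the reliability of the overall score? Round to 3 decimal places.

Var(C) = 2.9² + 16.9² + 4.4² + 2²·2.6² + 2·[2.9·16.9·0.70 + 2.9·4.4·0.11 + 2·2.9·2.6·0.45 + 16.9·4.4·0.10 + 2·16.9·2.6·0.37 + 2·4.4·2.6·0.25] = 340.42 + 176.336 = 516.756.
Under uncorrelated errors the observed covariances equal the true-score covariances, so only the own-variance terms attenuate.
True-score variance = [2.9²·0.85 + 16.9²·0.78 + 4.4²·0.84 + 2²·2.6²·0.55] + 176.336 = 261.059 + 176.336 = 437.395.
Reliability = 437.395 / 516.756 = 0.846.

0.846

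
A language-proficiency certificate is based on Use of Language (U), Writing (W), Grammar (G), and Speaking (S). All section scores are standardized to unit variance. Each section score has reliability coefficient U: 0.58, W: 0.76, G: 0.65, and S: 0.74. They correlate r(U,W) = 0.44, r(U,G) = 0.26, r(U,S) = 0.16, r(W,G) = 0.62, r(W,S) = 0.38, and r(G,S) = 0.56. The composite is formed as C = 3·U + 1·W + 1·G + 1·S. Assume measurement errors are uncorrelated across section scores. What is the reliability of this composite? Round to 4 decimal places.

Var(C) = 3² + 1 + 1 + 1 + 2·[3·0.44 + 3·0.26 + 3·0.16 + 0.62 + 0.38 + 0.56] = 12 + 8.28 = 20.28.
Because errors are independent across components, Cov(Tᵢ,Tⱼ) = Cov(Xᵢ,Xⱼ); the off-diagonal part of the true-score variance is the same as above.
True-score variance = [3²·0.58 + 0.76 + 0.65 + 0.74] + 8.28 = 7.37 + 8.28 = 15.65.
Reliability = 15.65 / 20.28 = 0.7717.

0.7717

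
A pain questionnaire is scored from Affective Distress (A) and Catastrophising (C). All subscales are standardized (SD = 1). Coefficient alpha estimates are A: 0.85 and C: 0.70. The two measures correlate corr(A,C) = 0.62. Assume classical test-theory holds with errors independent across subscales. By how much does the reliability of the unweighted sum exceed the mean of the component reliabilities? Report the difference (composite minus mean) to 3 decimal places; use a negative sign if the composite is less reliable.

Var(sum) = 2 + 1.24 = 3.24; true-score variance = 1.55 + 1.24 = 2.79; composite reliability = 0.8611.
Mean component reliability = 0.7750.
Difference = 0.8611 − 0.7750 = 0.086.

0.086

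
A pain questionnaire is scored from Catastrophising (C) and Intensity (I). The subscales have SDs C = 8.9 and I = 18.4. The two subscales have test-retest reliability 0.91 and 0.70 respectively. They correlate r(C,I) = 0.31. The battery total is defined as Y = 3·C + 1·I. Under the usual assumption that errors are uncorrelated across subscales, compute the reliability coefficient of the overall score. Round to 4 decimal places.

Var(Y) = 3²·8.9² + 18.4² + 2·[3·8.9·18.4·0.31] = 1051.45 + 304.594 = 1356.04.
With uncorrelated errors the cross-covariances are all true-score covariance, so they carry over unchanged; only the diagonal terms shrink to ρᵢσᵢ².
True-score variance = [3²·8.9²·0.91 + 18.4²·0.70] + 304.594 = 885.722 + 304.594 = 1190.32.
Reliability = 1190.32 / 1356.04 = 0.8778.

0.8778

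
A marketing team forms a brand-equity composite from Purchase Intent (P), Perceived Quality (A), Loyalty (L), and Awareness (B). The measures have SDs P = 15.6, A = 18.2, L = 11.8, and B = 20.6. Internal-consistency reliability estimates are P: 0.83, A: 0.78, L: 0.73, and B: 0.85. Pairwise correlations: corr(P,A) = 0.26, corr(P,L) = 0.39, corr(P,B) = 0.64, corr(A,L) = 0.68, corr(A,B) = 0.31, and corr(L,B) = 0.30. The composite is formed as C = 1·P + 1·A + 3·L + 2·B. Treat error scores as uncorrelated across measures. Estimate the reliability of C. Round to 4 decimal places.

0.9010

Var(C) = 15.6² + 18.2² + 3²·11.8² + 2²·20.6² + 2·[15.6·18.2·0.26 + 3·15.6·11.8·0.39 + 2·15.6·20.6·0.64 + 3·18.2·11.8·0.68 + 2·18.2·20.6·0.31 + 6·11.8·20.6·0.30] = 3525.2 + 3617.28 = 7142.48.
With uncorrelated errors the cross-covariances are all true-score covariance, so they carry over unchanged; only the diagonal terms shrink to ρᵢσᵢ².
True-score variance = [15.6²·0.83 + 18.2²·0.78 + 3²·11.8²·0.73 + 2²·20.6²·0.85] + 3617.28 = 2817.99 + 3617.28 = 6435.26.
Reliability = 6435.26 / 7142.48 = 0.9010.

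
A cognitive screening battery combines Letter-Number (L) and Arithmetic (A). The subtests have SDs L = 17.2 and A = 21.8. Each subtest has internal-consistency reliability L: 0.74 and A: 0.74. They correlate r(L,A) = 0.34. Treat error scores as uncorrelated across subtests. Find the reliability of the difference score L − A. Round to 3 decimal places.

0.612

Var(L−A) = 17.2² + 21.8² − 2·17.2·21.8·0.34 = 771.08 − 254.973 = 516.107.
Because errors are independent across components, Cov(Tᵢ,Tⱼ) = Cov(Xᵢ,Xⱼ); the off-diagonal part of the true-score variance is the same as above.
True-score variance = [17.2²·0.74 + 21.8²·0.74] − 254.973 = 570.599 − 254.973 = 315.626.
Reliability = 315.626 / 516.107 = 0.612.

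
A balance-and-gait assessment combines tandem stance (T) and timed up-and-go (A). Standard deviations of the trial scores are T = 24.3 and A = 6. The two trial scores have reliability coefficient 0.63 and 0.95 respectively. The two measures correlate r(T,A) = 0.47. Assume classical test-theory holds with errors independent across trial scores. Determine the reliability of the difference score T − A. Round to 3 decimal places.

0.550

Var(T−A) = 24.3² + 6² − 2·24.3·6·0.47 = 626.49 − 137.052 = 489.438.
With uncorrelated errors the cross-covariances are all true-score covariance, so they carry over unchanged; only the diagonal terms shrink to ρᵢσᵢ².
True-score variance = [24.3²·0.63 + 6²·0.95] − 137.052 = 406.209 − 137.052 = 269.157.
Reliability = 269.157 / 489.438 = 0.550.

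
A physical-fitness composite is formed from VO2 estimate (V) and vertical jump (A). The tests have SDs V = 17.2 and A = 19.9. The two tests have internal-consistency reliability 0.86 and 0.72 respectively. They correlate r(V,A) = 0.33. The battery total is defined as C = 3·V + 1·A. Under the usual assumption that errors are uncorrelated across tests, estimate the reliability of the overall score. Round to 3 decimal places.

0.871

Var(C) = 3²·17.2² + 19.9² + 2·[3·17.2·19.9·0.33] = 3058.57 + 677.714 = 3736.28.
Under uncorrelated errors the observed covariances equal the true-score covariances, so only the own-variance terms attenuate.
True-score variance = [3²·17.2²·0.86 + 19.9²·0.72] + 677.714 = 2574.93 + 677.714 = 3252.64.
Reliability = 3252.64 / 3736.28 = 0.871.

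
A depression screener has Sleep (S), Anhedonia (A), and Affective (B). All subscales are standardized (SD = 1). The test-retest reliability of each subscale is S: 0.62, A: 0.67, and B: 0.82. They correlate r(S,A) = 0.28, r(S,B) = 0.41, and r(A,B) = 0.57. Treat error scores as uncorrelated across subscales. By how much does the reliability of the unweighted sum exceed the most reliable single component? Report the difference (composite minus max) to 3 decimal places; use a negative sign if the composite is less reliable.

Var(sum) = 3 + 2.52 = 5.52; true-score variance = 2.11 + 2.52 = 4.63; composite reliability = 0.8388.
Max component reliability = 0.8200.
Difference = 0.8388 − 0.8200 = 0.019.

0.019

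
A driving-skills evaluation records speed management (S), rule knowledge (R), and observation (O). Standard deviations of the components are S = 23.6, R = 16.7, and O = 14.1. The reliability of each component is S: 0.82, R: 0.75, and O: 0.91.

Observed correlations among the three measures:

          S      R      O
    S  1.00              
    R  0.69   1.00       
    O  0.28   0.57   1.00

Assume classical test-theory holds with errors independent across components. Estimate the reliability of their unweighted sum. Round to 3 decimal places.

0.908

Var(S+R+O) = 23.6² + 16.7² + 14.1² + 2·[23.6·16.7·0.69 + 23.6·14.1·0.28 + 16.7·14.1·0.57] = 1034.66 + 998.667 = 2033.33.
Because errors are independent across components, Cov(Tᵢ,Tⱼ) = Cov(Xᵢ,Xⱼ); the off-diagonal part of the true-score variance is the same as above.
True-score variance = [23.6²·0.82 + 16.7²·0.75 + 14.1²·0.91] + 998.667 = 846.792 + 998.667 = 1845.46.
Reliability = 1845.46 / 2033.33 = 0.908.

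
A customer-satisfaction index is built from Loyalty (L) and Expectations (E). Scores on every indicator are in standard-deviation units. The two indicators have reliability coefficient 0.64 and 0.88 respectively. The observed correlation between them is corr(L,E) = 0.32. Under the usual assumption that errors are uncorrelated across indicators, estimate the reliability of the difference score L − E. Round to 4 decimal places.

Var(L−E) = 1 + 1 − 2·0.32 = 2 − 0.64 = 1.36.
Because errors are independent across components, Cov(Tᵢ,Tⱼ) = Cov(Xᵢ,Xⱼ); the off-diagonal part of the true-score variance is the same as above.
True-score variance = [0.64 + 0.88] − 0.64 = 1.52 − 0.64 = 0.88.
Reliability = 0.88 / 1.36 = 0.6471.

0.6471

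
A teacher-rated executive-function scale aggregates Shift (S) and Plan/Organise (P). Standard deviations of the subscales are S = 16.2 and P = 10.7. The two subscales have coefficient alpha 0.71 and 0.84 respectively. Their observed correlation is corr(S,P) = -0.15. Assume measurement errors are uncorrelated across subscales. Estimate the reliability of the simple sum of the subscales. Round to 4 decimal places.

Var(S+P) = 16.2² + 10.7² + 2·[16.2·10.7·(-0.15)] = 376.93 − 52.002 = 324.928.
Under uncorrelated errors the observed covariances equal the true-score covariances, so only the own-variance terms attenuate.
True-score variance = [16.2²·0.71 + 10.7²·0.84] − 52.002 = 282.504 − 52.002 = 230.502.
Reliability = 230.502 / 324.928 = 0.7094.

0.7094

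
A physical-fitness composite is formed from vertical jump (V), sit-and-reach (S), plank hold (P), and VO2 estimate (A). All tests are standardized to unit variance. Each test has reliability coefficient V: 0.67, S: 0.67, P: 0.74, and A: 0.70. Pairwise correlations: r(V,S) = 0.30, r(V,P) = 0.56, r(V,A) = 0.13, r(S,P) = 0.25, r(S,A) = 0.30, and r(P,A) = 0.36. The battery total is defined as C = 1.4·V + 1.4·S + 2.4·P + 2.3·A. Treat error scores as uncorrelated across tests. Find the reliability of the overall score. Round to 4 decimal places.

0.8455

Var(C) = 1.4² + 1.4² + 2.4² + 2.3² + 2·[1.96·0.30 + 3.36·0.56 + 3.22·0.13 + 3.36·0.25 + 3.22·0.30 + 5.52·0.36] = 14.97 + 13.3628 = 28.3328.
With uncorrelated errors the cross-covariances are all true-score covariance, so they carry over unchanged; only the diagonal terms shrink to ρᵢσᵢ².
True-score variance = [1.4²·0.67 + 1.4²·0.67 + 2.4²·0.74 + 2.3²·0.70] + 13.3628 = 10.5918 + 13.3628 = 23.9546.
Reliability = 23.9546 / 28.3328 = 0.8455.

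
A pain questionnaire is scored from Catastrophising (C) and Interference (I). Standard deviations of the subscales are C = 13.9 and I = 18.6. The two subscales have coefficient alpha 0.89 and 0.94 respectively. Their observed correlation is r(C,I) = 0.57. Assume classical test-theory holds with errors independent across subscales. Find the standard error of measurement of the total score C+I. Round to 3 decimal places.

6.482

Var(total) = 539.17 + 294.736 = 833.906.
True-score variance = 497.159 + 294.736 = 791.895, so reliability = 0.9496.
Error variance = 833.906 − 791.895 = 42.0107; SEM = √42.0107 = 6.482.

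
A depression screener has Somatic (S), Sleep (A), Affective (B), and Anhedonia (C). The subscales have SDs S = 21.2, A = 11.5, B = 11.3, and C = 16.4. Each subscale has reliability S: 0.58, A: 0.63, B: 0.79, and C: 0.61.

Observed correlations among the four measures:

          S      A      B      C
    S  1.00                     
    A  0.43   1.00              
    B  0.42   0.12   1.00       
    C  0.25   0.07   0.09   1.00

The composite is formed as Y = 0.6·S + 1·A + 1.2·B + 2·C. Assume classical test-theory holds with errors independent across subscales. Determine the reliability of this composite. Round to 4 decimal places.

Var(Y) = 0.6²·21.2² + 11.5² + 1.2²·11.3² + 2²·16.4² + 2·[0.6·21.2·11.5·0.43 + 0.72·21.2·11.3·0.42 + 1.2·21.2·16.4·0.25 + 1.2·11.5·11.3·0.12 + 2·11.5·16.4·0.07 + 2.4·11.3·16.4·0.09] = 1553.76 + 649.587 = 2203.35.
With uncorrelated errors the cross-covariances are all true-score covariance, so they carry over unchanged; only the diagonal terms shrink to ρᵢσᵢ².
True-score variance = [0.6²·21.2²·0.58 + 11.5²·0.63 + 1.2²·11.3²·0.79 + 2²·16.4²·0.61] + 649.587 = 978.683 + 649.587 = 1628.27.
Reliability = 1628.27 / 2203.35 = 0.7390.

0.7390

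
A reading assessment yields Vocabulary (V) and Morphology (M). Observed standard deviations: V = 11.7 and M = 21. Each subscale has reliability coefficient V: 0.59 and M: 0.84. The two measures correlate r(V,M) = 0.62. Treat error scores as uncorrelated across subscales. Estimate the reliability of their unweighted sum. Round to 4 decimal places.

Var(V+M) = 11.7² + 21² + 2·[11.7·21·0.62] = 577.89 + 304.668 = 882.558.
Because errors are independent across components, Cov(Tᵢ,Tⱼ) = Cov(Xᵢ,Xⱼ); the off-diagonal part of the true-score variance is the same as above.
True-score variance = [11.7²·0.59 + 21²·0.84] + 304.668 = 451.205 + 304.668 = 755.873.
Reliability = 755.873 / 882.558 = 0.8565.

0.8565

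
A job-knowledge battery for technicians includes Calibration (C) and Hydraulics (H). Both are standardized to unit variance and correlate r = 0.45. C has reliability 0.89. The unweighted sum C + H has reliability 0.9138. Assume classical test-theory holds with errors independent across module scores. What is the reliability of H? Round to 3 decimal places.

Var(C+H) = 2 + 2·0.45 = 2.900.
True-score variance = ρ_C + ρ_H + 2·0.45, so 0.9138 = (0.89 + ρ_H + 0.90) / 2.900.
ρ_H = 0.9138·2.900 − 0.89 − 0.90 = 0.860.

0.860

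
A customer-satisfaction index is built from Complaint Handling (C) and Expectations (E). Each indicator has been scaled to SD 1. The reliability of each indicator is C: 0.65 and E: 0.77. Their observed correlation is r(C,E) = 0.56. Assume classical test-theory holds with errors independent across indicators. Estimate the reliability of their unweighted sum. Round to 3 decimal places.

Var(C+E) = 2 + 2·[0.56] = 2 + 1.12 = 3.12.
Because errors are independent across components, Cov(Tᵢ,Tⱼ) = Cov(Xᵢ,Xⱼ); the off-diagonal part of the true-score variance is the same as above.
True-score variance = [0.65 + 0.77] + 1.12 = 1.42 + 1.12 = 2.54.
Reliability = 2.54 / 3.12 = 0.814.

0.814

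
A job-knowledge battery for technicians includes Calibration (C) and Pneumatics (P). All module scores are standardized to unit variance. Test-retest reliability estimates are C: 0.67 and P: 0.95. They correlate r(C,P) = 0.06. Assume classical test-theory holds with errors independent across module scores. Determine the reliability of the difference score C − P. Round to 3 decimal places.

0.798

Var(C−P) = 1 + 1 − 2·0.06 = 2 − 0.12 = 1.88.
Under uncorrelated errors the observed covariances equal the true-score covariances, so only the own-variance terms attenuate.
True-score variance = [0.67 + 0.95] − 0.12 = 1.62 − 0.12 = 1.5.
Reliability = 1.5 / 1.88 = 0.798.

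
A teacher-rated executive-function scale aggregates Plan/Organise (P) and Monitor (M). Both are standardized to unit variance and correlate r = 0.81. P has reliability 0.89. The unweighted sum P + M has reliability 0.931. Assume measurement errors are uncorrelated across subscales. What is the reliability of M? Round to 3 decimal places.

Var(P+M) = 2 + 2·0.81 = 3.620.
True-score variance = ρ_P + ρ_M + 2·0.81, so 0.931 = (0.89 + ρ_M + 1.62) / 3.620.
ρ_M = 0.931·3.620 − 0.89 − 1.62 = 0.860.

0.860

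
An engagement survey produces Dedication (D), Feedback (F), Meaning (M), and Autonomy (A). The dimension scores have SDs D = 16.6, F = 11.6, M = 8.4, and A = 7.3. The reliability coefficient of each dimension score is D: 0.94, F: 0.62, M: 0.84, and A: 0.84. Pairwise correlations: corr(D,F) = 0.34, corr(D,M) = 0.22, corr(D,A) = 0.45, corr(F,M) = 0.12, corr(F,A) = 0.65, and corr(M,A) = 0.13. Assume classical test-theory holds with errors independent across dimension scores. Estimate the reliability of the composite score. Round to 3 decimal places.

0.911

Var(D+F+M+A) = 16.6² + 11.6² + 8.4² + 7.3² + 2·[16.6·11.6·0.34 + 16.6·8.4·0.22 + 16.6·7.3·0.45 + 11.6·8.4·0.12 + 11.6·7.3·0.65 + 8.4·7.3·0.13] = 533.97 + 450.769 = 984.739.
Under uncorrelated errors the observed covariances equal the true-score covariances, so only the own-variance terms attenuate.
True-score variance = [16.6²·0.94 + 11.6²·0.62 + 8.4²·0.84 + 7.3²·0.84] + 450.769 = 446.488 + 450.769 = 897.257.
Reliability = 897.257 / 984.739 = 0.911.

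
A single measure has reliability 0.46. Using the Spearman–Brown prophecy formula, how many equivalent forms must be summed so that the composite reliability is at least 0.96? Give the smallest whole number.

k ≥ ρ*(1−ρ₁)/(ρ₁(1−ρ*)) = 0.96·0.54 / (0.46·0.04) = 28.174.
Smallest integer k = 29.

29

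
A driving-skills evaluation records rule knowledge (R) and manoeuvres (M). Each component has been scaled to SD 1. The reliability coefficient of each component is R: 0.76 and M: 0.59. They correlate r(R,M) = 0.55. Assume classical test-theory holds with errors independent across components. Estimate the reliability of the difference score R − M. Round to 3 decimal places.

0.278

Var(R−M) = 1 + 1 − 2·0.55 = 2 − 1.1 = 0.9.
Because errors are independent across components, Cov(Tᵢ,Tⱼ) = Cov(Xᵢ,Xⱼ); the off-diagonal part of the true-score variance is the same as above.
True-score variance = [0.76 + 0.59] − 1.1 = 1.35 − 1.1 = 0.25.
Reliability = 0.25 / 0.9 = 0.278.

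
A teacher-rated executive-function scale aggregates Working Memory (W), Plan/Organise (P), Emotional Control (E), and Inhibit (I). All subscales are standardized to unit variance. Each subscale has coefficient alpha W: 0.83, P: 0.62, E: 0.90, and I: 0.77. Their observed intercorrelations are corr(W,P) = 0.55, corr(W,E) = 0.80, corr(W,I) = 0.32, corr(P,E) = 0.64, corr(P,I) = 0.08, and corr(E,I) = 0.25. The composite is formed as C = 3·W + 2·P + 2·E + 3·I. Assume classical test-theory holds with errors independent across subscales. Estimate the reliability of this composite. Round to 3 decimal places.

Var(C) = 3² + 2² + 2² + 3² + 2·[6·0.55 + 6·0.80 + 9·0.32 + 4·0.64 + 6·0.08 + 6·0.25] = 26 + 31.04 = 57.04.
With uncorrelated errors the cross-covariances are all true-score covariance, so they carry over unchanged; only the diagonal terms shrink to ρᵢσᵢ².
True-score variance = [3²·0.83 + 2²·0.62 + 2²·0.90 + 3²·0.77] + 31.04 = 20.48 + 31.04 = 51.52.
Reliability = 51.52 / 57.04 = 0.903.

0.903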